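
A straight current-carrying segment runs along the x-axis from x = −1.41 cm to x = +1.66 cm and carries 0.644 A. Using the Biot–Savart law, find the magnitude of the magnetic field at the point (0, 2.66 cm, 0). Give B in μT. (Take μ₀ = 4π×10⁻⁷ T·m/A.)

B ≈ 2.42 μT

For a finite straight segment, B = (μ₀I/4πd)(sinθ₁ + sinθ₂), where θ₁, θ₂ are the angles from the perpendicular to each end.
The perpendicular distance is d = 0.0266 m; the end-offsets along the wire are a = 0.0141 m and b = 0.0166 m.
sinθ₁ = 0.0141/√(0.0141²+0.0266²) = 0.4683; sinθ₂ = 0.0166/√(0.0166²+0.0266²) = 0.5294.
B = (4π×10⁻⁷ × 0.644) / (4π × 0.0266) × (0.4683 + 0.5294) = 2.42×10⁻⁶ T.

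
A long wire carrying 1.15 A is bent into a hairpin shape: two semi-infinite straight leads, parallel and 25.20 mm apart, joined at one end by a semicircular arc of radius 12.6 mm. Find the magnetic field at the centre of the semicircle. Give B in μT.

The semicircular arc contributes B_arc = μ₀I·π/(4πR) = μ₀I/(4R) = 2.87×10⁻⁵ T.
Each semi-infinite lead is at perpendicular distance R = 0.0126 m from the centre, with the perpendicular foot at its near end, so it contributes μ₀I/(4πR); both point the same way, together 1.83×10⁻⁵ T.
Arc and leads all point the same direction: B = 2.87×10⁻⁵ + 1.83×10⁻⁵ = 4.69×10⁻⁵ T.

B ≈ 46.9 μT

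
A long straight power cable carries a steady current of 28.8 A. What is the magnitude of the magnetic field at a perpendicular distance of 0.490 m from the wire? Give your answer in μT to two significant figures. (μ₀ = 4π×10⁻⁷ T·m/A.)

For an infinitely long straight wire, B = μ₀I/(2πd).
B = (4π×10⁻⁷ × 28.8) / (2π × 0.49) = 1.18×10⁻⁵ T.

B ≈ 12 μT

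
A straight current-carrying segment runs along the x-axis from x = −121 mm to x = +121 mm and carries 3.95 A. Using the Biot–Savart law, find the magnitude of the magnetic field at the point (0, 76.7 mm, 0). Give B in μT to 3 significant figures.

B ≈ 8.70 μT

For a finite straight segment, B = (μ₀I/4πd)(sinθ₁ + sinθ₂), where θ₁, θ₂ are the angles from the perpendicular to each end.
The perpendicular distance is d = 0.0767 m; the end-offsets along the wire are a = 0.121 m and b = 0.121 m.
sinθ₁ = 0.121/√(0.121²+0.0767²) = 0.8446; sinθ₂ = 0.121/√(0.121²+0.0767²) = 0.8446.
B = (4π×10⁻⁷ × 3.95) / (4π × 0.0767) × (0.8446 + 0.8446) = 8.70×10⁻⁶ T.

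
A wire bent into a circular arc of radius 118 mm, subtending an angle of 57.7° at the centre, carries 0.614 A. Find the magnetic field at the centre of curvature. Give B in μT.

B ≈ 0.524 μT

The Biot–Savart field of a circular arc at its centre is B = μ₀Iφ/(4πR), with φ = 1.007 rad.
B = (4π×10⁻⁷ × 0.614 × 1.007) / (4π × 0.118) = 5.24×10⁻⁷ T.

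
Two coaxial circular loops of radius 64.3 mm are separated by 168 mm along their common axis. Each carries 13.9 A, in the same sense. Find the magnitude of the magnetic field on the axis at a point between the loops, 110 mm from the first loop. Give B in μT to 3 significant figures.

B ≈ 73.1 μT

Each loop contributes B = μ₀IR²/[2(R²+z²)^(3/2)] on the axis, with z measured from that loop.
Loop 1 (z = 0.11 m): B₁ = 1.75×10⁻⁵ T. Loop 2 (z = 0.058 m): B₂ = 5.56×10⁻⁵ T.
The fields add: B = B₁ + B₂ = 7.31×10⁻⁵ T.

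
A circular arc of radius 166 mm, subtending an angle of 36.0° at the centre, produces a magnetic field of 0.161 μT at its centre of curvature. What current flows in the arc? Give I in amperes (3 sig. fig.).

For a circular arc, B = μ₀Iφ/(4πR) with φ in radians; here φ = 0.6283 rad.
So I = 4πRB/(μ₀φ) = 4π × 0.166 × 1.61×10⁻⁷ / (4π×10⁻⁷ × 0.6283) = 0.425 A.

I ≈ 0.425 A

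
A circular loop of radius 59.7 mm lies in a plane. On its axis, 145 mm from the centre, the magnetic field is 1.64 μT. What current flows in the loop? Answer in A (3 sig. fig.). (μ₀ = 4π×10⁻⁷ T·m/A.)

I ≈ 2.82 A

On the axis of a loop, B = μ₀IR²/[2(R²+z²)^(3/2)], so I = 2B(R²+z²)^(3/2)/(μ₀R²).
R² + z² = 0.003564 + 0.02102 = 0.02459 m²; raised to 3/2 gives 3.86×10⁻³ m³.
I = 2 × 1.64×10⁻⁶ × 3.86×10⁻³ / (1.26×10⁻⁶ × 0.003564) = 2.82 A.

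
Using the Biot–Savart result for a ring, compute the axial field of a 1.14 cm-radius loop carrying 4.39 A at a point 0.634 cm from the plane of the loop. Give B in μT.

B ≈ 162 μT

On the axis of a circular loop, B = μ₀IR² / [2(R²+z²)^(3/2)].
R² + z² = (0.0114)² + (0.00634)² = 0.0001702 m², and (R²+z²)^(3/2) = 2.22×10⁻⁶ m³.
B = (4π×10⁻⁷ × 4.39 × 0.00013) / (2 × 2.22×10⁻⁶) = 1.62×10⁻⁴ T.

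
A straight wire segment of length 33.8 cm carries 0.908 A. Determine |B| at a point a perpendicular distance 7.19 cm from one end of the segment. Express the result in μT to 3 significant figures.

B ≈ 1.24 μT

For a finite straight segment, B = (μ₀I/4πd)(sinθ₁ + sinθ₂), where θ₁, θ₂ are the angles from the perpendicular to each end.
The perpendicular foot is at one end, so the two end-offsets along the wire are 0 and L = 0.338 m.
sinθ₁ = 0/√(0²+0.0719²) = 0.0000; sinθ₂ = 0.338/√(0.338²+0.0719²) = 0.9781.
B = (4π×10⁻⁷ × 0.908) / (4π × 0.0719) × (0.0000 + 0.9781) = 1.24×10⁻⁶ T.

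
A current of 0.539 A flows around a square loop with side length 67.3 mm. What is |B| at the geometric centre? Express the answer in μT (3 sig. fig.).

B ≈ 9.06 μT

Each side is a finite straight segment at perpendicular distance d = a/(2 tan(π/4)) = 0.03365 m from the centre, with end-angles ±π/4.
One side contributes B₁ = (μ₀I/4πd)·2 sin(π/4) = 2.27×10⁻⁶ T.
All 4 sides add in the same direction: B = 4 × 2.27×10⁻⁶ = 9.06×10⁻⁶ T.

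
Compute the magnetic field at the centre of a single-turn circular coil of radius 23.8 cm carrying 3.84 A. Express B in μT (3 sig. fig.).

B ≈ 10.1 μT

At the centre of a circular loop the Biot–Savart law gives B = μ₀I/(2R).
B = (4π×10⁻⁷ × 3.84) / (2 × 0.238) = 1.01×10⁻⁵ T.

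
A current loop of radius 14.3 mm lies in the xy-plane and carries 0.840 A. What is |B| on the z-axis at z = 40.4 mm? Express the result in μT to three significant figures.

B ≈ 1.37 μT

On the axis of a circular loop, B = μ₀IR² / [2(R²+z²)^(3/2)].
R² + z² = (0.0143)² + (0.0404)² = 0.001837 m², and (R²+z²)^(3/2) = 7.87×10⁻⁵ m³.
B = (4π×10⁻⁷ × 0.840 × 0.0002045) / (2 × 7.87×10⁻⁵) = 1.37×10⁻⁶ T.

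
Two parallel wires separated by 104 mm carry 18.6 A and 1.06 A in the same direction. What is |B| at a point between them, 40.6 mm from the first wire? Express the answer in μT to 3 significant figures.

B ≈ 88.3 μT

Each long wire gives B = μ₀I/(2πd). Distances are d₁ = 0.0406 m and d₂ = 0.0634 m.
B₁ = 9.16×10⁻⁵ T, B₂ = 3.34×10⁻⁶ T.
Between parallel currents the two contributions point in opposite directions, so they subtract. B = |B₁ − B₂| = |9.16×10⁻⁵ − 3.34×10⁻⁶| = 8.83×10⁻⁵ T.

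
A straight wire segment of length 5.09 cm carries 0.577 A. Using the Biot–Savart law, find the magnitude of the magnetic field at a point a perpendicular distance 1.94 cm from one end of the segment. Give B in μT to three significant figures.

B ≈ 2.78 μT

For a finite straight segment, B = (μ₀I/4πd)(sinθ₁ + sinθ₂), where θ₁, θ₂ are the angles from the perpendicular to each end.
The perpendicular foot is at one end, so the two end-offsets along the wire are 0 and L = 0.0509 m.
sinθ₁ = 0/√(0²+0.0194²) = 0.0000; sinθ₂ = 0.0509/√(0.0509²+0.0194²) = 0.9344.
B = (4π×10⁻⁷ × 0.577) / (4π × 0.0194) × (0.0000 + 0.9344) = 2.78×10⁻⁶ T.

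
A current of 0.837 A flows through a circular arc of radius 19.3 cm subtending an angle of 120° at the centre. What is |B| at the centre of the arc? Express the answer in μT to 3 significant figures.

B ≈ 0.908 μT

The Biot–Savart field of a circular arc at its centre is B = μ₀Iφ/(4πR), with φ = 2.094 rad.
B = (4π×10⁻⁷ × 0.837 × 2.094) / (4π × 0.193) = 9.08×10⁻⁷ T.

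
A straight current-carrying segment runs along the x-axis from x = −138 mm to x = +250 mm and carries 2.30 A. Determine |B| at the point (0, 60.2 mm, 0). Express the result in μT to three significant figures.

For a finite straight segment, B = (μ₀I/4πd)(sinθ₁ + sinθ₂), where θ₁, θ₂ are the angles from the perpendicular to each end.
The perpendicular distance is d = 0.0602 m; the end-offsets along the wire are a = 0.138 m and b = 0.25 m.
sinθ₁ = 0.138/√(0.138²+0.0602²) = 0.9166; sinθ₂ = 0.25/√(0.25²+0.0602²) = 0.9722.
B = (4π×10⁻⁷ × 2.30) / (4π × 0.0602) × (0.9166 + 0.9722) = 7.22×10⁻⁶ T.

B ≈ 7.22 μT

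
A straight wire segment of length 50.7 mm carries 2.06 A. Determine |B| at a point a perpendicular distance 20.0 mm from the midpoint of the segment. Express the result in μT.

For a finite straight segment, B = (μ₀I/4πd)(sinθ₁ + sinθ₂), where θ₁, θ₂ are the angles from the perpendicular to each end.
The perpendicular from the point meets the wire at its midpoint, so each end is L/2 = 0.02535 m away along the wire.
sinθ₁ = 0.02535/√(0.02535²+0.02²) = 0.7851; sinθ₂ = 0.02535/√(0.02535²+0.02²) = 0.7851.
B = (4π×10⁻⁷ × 2.06) / (4π × 0.02) × (0.7851 + 0.7851) = 1.62×10⁻⁵ T.

B ≈ 16.2 μT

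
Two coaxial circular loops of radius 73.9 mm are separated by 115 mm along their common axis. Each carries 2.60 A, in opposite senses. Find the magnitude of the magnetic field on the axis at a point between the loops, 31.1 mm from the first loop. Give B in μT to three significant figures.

B ≈ 10.9 μT

Each loop contributes B = μ₀IR²/[2(R²+z²)^(3/2)] on the axis, with z measured from that loop.
Loop 1 (z = 0.0311 m): B₁ = 1.73×10⁻⁵ T. Loop 2 (z = 0.0839 m): B₂ = 6.38×10⁻⁶ T.
The fields oppose: B = |B₁ − B₂| = 1.09×10⁻⁵ T.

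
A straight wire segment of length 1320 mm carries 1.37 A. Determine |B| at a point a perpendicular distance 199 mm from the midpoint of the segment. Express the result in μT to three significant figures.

For a finite straight segment, B = (μ₀I/4πd)(sinθ₁ + sinθ₂), where θ₁, θ₂ are the angles from the perpendicular to each end.
The perpendicular from the point meets the wire at its midpoint, so each end is L/2 = 0.66 m away along the wire.
sinθ₁ = 0.66/√(0.66²+0.199²) = 0.9574; sinθ₂ = 0.66/√(0.66²+0.199²) = 0.9574.
B = (4π×10⁻⁷ × 1.37) / (4π × 0.199) × (0.9574 + 0.9574) = 1.32×10⁻⁶ T.

B ≈ 1.32 μT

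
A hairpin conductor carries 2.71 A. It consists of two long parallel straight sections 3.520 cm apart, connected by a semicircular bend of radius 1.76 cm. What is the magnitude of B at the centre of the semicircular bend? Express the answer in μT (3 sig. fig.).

B ≈ 79.2 μT

The semicircular arc contributes B_arc = μ₀I·π/(4πR) = μ₀I/(4R) = 4.84×10⁻⁵ T.
Each semi-infinite lead is at perpendicular distance R = 0.0176 m from the centre, with the perpendicular foot at its near end, so it contributes μ₀I/(4πR); both point the same way, together 3.08×10⁻⁵ T.
Arc and leads all point the same direction: B = 4.84×10⁻⁵ + 3.08×10⁻⁵ = 7.92×10⁻⁵ T.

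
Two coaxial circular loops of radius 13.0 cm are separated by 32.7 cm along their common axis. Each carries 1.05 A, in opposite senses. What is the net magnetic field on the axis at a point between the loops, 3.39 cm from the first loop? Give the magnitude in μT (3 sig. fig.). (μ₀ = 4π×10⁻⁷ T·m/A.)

Each loop contributes B = μ₀IR²/[2(R²+z²)^(3/2)] on the axis, with z measured from that loop.
Loop 1 (z = 0.0339 m): B₁ = 4.60×10⁻⁶ T. Loop 2 (z = 0.2931 m): B₂ = 3.38×10⁻⁷ T.
The fields oppose: B = |B₁ − B₂| = 4.26×10⁻⁶ T.

B ≈ 4.26 μT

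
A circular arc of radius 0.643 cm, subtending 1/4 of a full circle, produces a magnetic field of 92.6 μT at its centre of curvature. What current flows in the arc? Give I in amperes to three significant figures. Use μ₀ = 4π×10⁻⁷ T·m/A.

For a circular arc, B = μ₀Iφ/(4πR) with φ in radians; here φ = 1.571 rad.
So I = 4πRB/(μ₀φ) = 4π × 0.00643 × 9.26×10⁻⁵ / (4π×10⁻⁷ × 1.571) = 3.79 A.

I ≈ 3.79 A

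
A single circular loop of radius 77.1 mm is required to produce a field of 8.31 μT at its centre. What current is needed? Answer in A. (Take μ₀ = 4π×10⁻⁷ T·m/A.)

I ≈ 1.02 A

At the centre of a circular loop B = μ₀I/(2R), so I = 2RB/μ₀.
With R = 0.0771 m, I = 2 × 0.0771 × 8.31×10⁻⁶ / (4π×10⁻⁷) = 1.02 A.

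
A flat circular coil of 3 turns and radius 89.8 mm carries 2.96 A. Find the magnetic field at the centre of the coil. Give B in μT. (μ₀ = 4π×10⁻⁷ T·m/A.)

For an N-turn flat coil, B = Nμ₀I/(2R) with R = 0.0898 m.
B = 3 × 2.07×10⁻⁵ T = 6.21×10⁻⁵ T.

B ≈ 62.1 μT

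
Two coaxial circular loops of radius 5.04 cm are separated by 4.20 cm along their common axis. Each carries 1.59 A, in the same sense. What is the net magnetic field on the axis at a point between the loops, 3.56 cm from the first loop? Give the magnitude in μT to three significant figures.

B ≈ 30.2 μT

Each loop contributes B = μ₀IR²/[2(R²+z²)^(3/2)] on the axis, with z measured from that loop.
Loop 1 (z = 0.0356 m): B₁ = 1.08×10⁻⁵ T. Loop 2 (z = 0.0064 m): B₂ = 1.94×10⁻⁵ T.
The fields add: B = B₁ + B₂ = 3.02×10⁻⁵ T.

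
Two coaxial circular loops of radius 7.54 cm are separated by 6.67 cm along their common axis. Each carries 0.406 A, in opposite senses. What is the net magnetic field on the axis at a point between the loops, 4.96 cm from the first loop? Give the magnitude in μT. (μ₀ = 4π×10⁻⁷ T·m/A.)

B ≈ 1.17 μT

Each loop contributes B = μ₀IR²/[2(R²+z²)^(3/2)] on the axis, with z measured from that loop.
Loop 1 (z = 0.0496 m): B₁ = 1.97×10⁻⁶ T. Loop 2 (z = 0.0171 m): B₂ = 3.14×10⁻⁶ T.
The fields oppose: B = |B₁ − B₂| = 1.17×10⁻⁶ T.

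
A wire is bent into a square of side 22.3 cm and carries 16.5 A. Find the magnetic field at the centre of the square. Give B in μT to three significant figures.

Each side is a finite straight segment at perpendicular distance d = a/(2 tan(π/4)) = 0.1115 m from the centre, with end-angles ±π/4.
One side contributes B₁ = (μ₀I/4πd)·2 sin(π/4) = 2.09×10⁻⁵ T.
All 4 sides add in the same direction: B = 4 × 2.09×10⁻⁵ = 8.37×10⁻⁵ T.

B ≈ 83.7 μT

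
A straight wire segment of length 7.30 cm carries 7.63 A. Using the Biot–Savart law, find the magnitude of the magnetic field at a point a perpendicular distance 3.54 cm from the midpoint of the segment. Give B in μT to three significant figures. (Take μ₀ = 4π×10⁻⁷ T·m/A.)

For a finite straight segment, B = (μ₀I/4πd)(sinθ₁ + sinθ₂), where θ₁, θ₂ are the angles from the perpendicular to each end.
The perpendicular from the point meets the wire at its midpoint, so each end is L/2 = 0.0365 m away along the wire.
sinθ₁ = 0.0365/√(0.0365²+0.0354²) = 0.7178; sinθ₂ = 0.0365/√(0.0365²+0.0354²) = 0.7178.
B = (4π×10⁻⁷ × 7.63) / (4π × 0.0354) × (0.7178 + 0.7178) = 3.09×10⁻⁵ T.

B ≈ 30.9 μT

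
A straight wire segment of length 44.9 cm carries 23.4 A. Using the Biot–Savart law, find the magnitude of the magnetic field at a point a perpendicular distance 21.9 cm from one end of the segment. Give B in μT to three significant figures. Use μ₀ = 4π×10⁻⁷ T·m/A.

For a finite straight segment, B = (μ₀I/4πd)(sinθ₁ + sinθ₂), where θ₁, θ₂ are the angles from the perpendicular to each end.
The perpendicular foot is at one end, so the two end-offsets along the wire are 0 and L = 0.449 m.
sinθ₁ = 0/√(0²+0.219²) = 0.0000; sinθ₂ = 0.449/√(0.449²+0.219²) = 0.8988.
B = (4π×10⁻⁷ × 23.4) / (4π × 0.219) × (0.0000 + 0.8988) = 9.60×10⁻⁶ T.

B ≈ 9.60 μT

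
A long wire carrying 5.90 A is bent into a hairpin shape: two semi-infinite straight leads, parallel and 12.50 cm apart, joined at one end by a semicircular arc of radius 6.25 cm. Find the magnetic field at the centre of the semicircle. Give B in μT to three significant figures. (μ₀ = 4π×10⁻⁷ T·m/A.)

B ≈ 48.5 μT

The semicircular arc contributes B_arc = μ₀I·π/(4πR) = μ₀I/(4R) = 2.97×10⁻⁵ T.
Each semi-infinite lead is at perpendicular distance R = 0.0625 m from the centre, with the perpendicular foot at its near end, so it contributes μ₀I/(4πR); both point the same way, together 1.89×10⁻⁵ T.
Arc and leads all point the same direction: B = 2.97×10⁻⁵ + 1.89×10⁻⁵ = 4.85×10⁻⁵ T.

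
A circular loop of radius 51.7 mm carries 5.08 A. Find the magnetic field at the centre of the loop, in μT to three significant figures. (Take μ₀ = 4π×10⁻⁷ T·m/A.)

At the centre of a circular loop the Biot–Savart law gives B = μ₀I/(2R).
B = (4π×10⁻⁷ × 5.08) / (2 × 0.0517) = 6.17×10⁻⁵ T.

B ≈ 61.7 μT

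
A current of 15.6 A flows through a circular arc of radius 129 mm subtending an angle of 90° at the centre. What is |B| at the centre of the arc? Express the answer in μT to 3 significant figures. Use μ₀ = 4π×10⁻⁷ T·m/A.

The Biot–Savart field of a circular arc at its centre is B = μ₀Iφ/(4πR), with φ = 1.571 rad.
B = (4π×10⁻⁷ × 15.6 × 1.571) / (4π × 0.129) = 1.90×10⁻⁵ T.

B ≈ 19.0 μT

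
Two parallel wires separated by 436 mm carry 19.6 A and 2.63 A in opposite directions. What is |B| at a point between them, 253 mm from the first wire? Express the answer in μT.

B ≈ 18.4 μT

Each long wire gives B = μ₀I/(2πd). Distances are d₁ = 0.253 m and d₂ = 0.183 m.
B₁ = 1.55×10⁻⁵ T, B₂ = 2.87×10⁻⁶ T.
Between antiparallel currents both contributions point the same way, so they add. B = B₁ + B₂ = 1.55×10⁻⁵ + 2.87×10⁻⁶ = 1.84×10⁻⁵ T.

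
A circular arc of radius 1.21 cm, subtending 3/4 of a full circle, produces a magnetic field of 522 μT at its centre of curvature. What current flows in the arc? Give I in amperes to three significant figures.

I ≈ 13.4 A

For a circular arc, B = μ₀Iφ/(4πR) with φ in radians; here φ = 4.712 rad.
So I = 4πRB/(μ₀φ) = 4π × 0.0121 × 5.22×10⁻⁴ / (4π×10⁻⁷ × 4.712) = 13.4 A.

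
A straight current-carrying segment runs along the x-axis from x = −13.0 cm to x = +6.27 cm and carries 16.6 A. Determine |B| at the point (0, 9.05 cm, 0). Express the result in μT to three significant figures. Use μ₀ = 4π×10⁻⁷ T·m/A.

B ≈ 25.5 μT

For a finite straight segment, B = (μ₀I/4πd)(sinθ₁ + sinθ₂), where θ₁, θ₂ are the angles from the perpendicular to each end.
The perpendicular distance is d = 0.0905 m; the end-offsets along the wire are a = 0.13 m and b = 0.0627 m.
sinθ₁ = 0.13/√(0.13²+0.0905²) = 0.8207; sinθ₂ = 0.0627/√(0.0627²+0.0905²) = 0.5695.
B = (4π×10⁻⁷ × 16.6) / (4π × 0.0905) × (0.8207 + 0.5695) = 2.55×10⁻⁵ T.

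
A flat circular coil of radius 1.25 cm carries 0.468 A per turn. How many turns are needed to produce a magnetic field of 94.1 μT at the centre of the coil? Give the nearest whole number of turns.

N = 4

For an N-turn coil, B = Nμ₀I/(2R). A single turn gives B₁ = 2.35×10⁻⁵ T with R = 0.0125 m.
N = B/B₁ = 9.41×10⁻⁵ / 2.35×10⁻⁵ = 4.00.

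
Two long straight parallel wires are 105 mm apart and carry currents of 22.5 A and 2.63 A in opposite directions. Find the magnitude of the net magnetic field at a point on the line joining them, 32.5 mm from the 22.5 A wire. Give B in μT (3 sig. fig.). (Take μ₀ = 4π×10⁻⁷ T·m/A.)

Each long wire gives B = μ₀I/(2πd). Distances are d₁ = 0.0325 m and d₂ = 0.0725 m.
B₁ = 1.38×10⁻⁴ T, B₂ = 7.26×10⁻⁶ T.
Between antiparallel currents both contributions point the same way, so they add. B = B₁ + B₂ = 1.38×10⁻⁴ + 7.26×10⁻⁶ = 1.46×10⁻⁴ T.

B ≈ 146 μT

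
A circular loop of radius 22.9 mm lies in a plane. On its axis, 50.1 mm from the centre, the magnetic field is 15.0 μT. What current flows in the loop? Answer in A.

I ≈ 7.61 A

On the axis of a loop, B = μ₀IR²/[2(R²+z²)^(3/2)], so I = 2B(R²+z²)^(3/2)/(μ₀R²).
R² + z² = 0.0005244 + 0.00251 = 0.003034 m²; raised to 3/2 gives 1.67×10⁻⁴ m³.
I = 2 × 1.50×10⁻⁵ × 1.67×10⁻⁴ / (1.26×10⁻⁶ × 0.0005244) = 7.61 A.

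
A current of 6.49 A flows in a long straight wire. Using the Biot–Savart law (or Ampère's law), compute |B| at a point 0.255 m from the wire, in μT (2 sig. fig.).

B ≈ 5.1 μT

For an infinitely long straight wire, B = μ₀I/(2πd).
B = (4π×10⁻⁷ × 6.49) / (2π × 0.255) = 5.09×10⁻⁶ T.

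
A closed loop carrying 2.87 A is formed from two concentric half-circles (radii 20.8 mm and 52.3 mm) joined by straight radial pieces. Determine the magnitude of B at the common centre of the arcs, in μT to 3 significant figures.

The radial connectors point toward the centre, so dl × r̂ = 0 and they contribute nothing.
Each semicircle gives μ₀I/(4R): inner arc 4.33×10⁻⁵ T, outer arc 1.72×10⁻⁵ T.
The two arcs carry current in opposite angular senses, so their fields oppose: B = |4.33×10⁻⁵ − 1.72×10⁻⁵| = 2.61×10⁻⁵ T.

B ≈ 26.1 μT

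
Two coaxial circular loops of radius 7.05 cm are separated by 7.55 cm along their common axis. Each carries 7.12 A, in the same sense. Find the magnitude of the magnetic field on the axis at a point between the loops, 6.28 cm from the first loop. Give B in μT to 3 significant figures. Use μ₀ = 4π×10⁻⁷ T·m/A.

B ≈ 86.9 μT

Each loop contributes B = μ₀IR²/[2(R²+z²)^(3/2)] on the axis, with z measured from that loop.
Loop 1 (z = 0.0628 m): B₁ = 2.64×10⁻⁵ T. Loop 2 (z = 0.0127 m): B₂ = 6.05×10⁻⁵ T.
The fields add: B = B₁ + B₂ = 8.69×10⁻⁵ T.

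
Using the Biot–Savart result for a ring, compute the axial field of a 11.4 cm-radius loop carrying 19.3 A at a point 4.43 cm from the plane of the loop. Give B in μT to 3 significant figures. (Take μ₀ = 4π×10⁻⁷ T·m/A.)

B ≈ 86.1 μT

On the axis of a circular loop, B = μ₀IR² / [2(R²+z²)^(3/2)].
R² + z² = (0.114)² + (0.0443)² = 0.01496 m², and (R²+z²)^(3/2) = 1.83×10⁻³ m³.
B = (4π×10⁻⁷ × 19.3 × 0.013) / (2 × 1.83×10⁻³) = 8.61×10⁻⁵ T.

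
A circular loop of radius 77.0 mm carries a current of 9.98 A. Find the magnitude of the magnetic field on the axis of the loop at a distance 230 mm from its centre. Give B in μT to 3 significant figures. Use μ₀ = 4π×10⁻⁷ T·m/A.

On the axis of a circular loop, B = μ₀IR² / [2(R²+z²)^(3/2)].
R² + z² = (0.077)² + (0.23)² = 0.05883 m², and (R²+z²)^(3/2) = 1.43×10⁻² m³.
B = (4π×10⁻⁷ × 9.98 × 0.005929) / (2 × 1.43×10⁻²) = 2.61×10⁻⁶ T.

B ≈ 2.61 μT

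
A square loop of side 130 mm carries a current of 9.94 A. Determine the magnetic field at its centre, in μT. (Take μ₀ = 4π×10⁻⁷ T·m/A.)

B ≈ 86.5 μT

Each side is a finite straight segment at perpendicular distance d = a/(2 tan(π/4)) = 0.065 m from the centre, with end-angles ±π/4.
One side contributes B₁ = (μ₀I/4πd)·2 sin(π/4) = 2.16×10⁻⁵ T.
All 4 sides add in the same direction: B = 4 × 2.16×10⁻⁵ = 8.65×10⁻⁵ T.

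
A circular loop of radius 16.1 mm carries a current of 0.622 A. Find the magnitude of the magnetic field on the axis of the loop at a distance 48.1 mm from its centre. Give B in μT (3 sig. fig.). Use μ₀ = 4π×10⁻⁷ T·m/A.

On the axis of a circular loop, B = μ₀IR² / [2(R²+z²)^(3/2)].
R² + z² = (0.0161)² + (0.0481)² = 0.002573 m², and (R²+z²)^(3/2) = 1.31×10⁻⁴ m³.
B = (4π×10⁻⁷ × 0.622 × 0.0002592) / (2 × 1.31×10⁻⁴) = 7.76×10⁻⁷ T.

B ≈ 0.776 μT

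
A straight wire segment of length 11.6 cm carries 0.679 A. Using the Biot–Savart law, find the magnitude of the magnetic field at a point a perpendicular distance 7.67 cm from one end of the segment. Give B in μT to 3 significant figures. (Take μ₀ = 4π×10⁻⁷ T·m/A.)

For a finite straight segment, B = (μ₀I/4πd)(sinθ₁ + sinθ₂), where θ₁, θ₂ are the angles from the perpendicular to each end.
The perpendicular foot is at one end, so the two end-offsets along the wire are 0 and L = 0.116 m.
sinθ₁ = 0/√(0²+0.0767²) = 0.0000; sinθ₂ = 0.116/√(0.116²+0.0767²) = 0.8341.
B = (4π×10⁻⁷ × 0.679) / (4π × 0.0767) × (0.0000 + 0.8341) = 7.38×10⁻⁷ T.

B ≈ 0.738 μT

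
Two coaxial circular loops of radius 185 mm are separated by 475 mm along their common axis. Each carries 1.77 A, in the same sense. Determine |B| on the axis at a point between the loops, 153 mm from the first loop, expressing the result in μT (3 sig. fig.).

Each loop contributes B = μ₀IR²/[2(R²+z²)^(3/2)] on the axis, with z measured from that loop.
Loop 1 (z = 0.153 m): B₁ = 2.75×10⁻⁶ T. Loop 2 (z = 0.322 m): B₂ = 7.43×10⁻⁷ T.
The fields add: B = B₁ + B₂ = 3.49×10⁻⁶ T.

B ≈ 3.49 μT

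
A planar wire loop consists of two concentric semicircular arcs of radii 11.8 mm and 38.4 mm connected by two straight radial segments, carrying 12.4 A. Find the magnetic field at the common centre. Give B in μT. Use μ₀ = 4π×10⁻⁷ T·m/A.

B ≈ 229 μT

The radial connectors point toward the centre, so dl × r̂ = 0 and they contribute nothing.
Each semicircle gives μ₀I/(4R): inner arc 3.30×10⁻⁴ T, outer arc 1.01×10⁻⁴ T.
The two arcs carry current in opposite angular senses, so their fields oppose: B = |3.30×10⁻⁴ − 1.01×10⁻⁴| = 2.29×10⁻⁴ T.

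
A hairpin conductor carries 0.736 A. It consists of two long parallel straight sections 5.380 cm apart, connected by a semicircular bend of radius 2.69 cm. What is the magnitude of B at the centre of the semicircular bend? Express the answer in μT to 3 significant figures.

B ≈ 14.1 μT

The semicircular arc contributes B_arc = μ₀I·π/(4πR) = μ₀I/(4R) = 8.60×10⁻⁶ T.
Each semi-infinite lead is at perpendicular distance R = 0.0269 m from the centre, with the perpendicular foot at its near end, so it contributes μ₀I/(4πR); both point the same way, together 5.47×10⁻⁶ T.
Arc and leads all point the same direction: B = 8.60×10⁻⁶ + 5.47×10⁻⁶ = 1.41×10⁻⁵ T.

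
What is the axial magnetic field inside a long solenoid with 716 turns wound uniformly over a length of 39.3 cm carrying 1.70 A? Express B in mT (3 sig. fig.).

Inside a long solenoid, B = μ₀nI with n = 1822 turns/m.
B = 4π×10⁻⁷ × 1822 × 1.70 = 3.89×10⁻³ T.

B ≈ 3.89 mT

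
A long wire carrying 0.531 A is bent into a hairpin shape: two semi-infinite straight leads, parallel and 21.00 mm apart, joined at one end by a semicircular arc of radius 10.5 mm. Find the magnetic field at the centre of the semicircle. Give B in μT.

B ≈ 26.0 μT

The semicircular arc contributes B_arc = μ₀I·π/(4πR) = μ₀I/(4R) = 1.59×10⁻⁵ T.
Each semi-infinite lead is at perpendicular distance R = 0.0105 m from the centre, with the perpendicular foot at its near end, so it contributes μ₀I/(4πR); both point the same way, together 1.01×10⁻⁵ T.
Arc and leads all point the same direction: B = 1.59×10⁻⁵ + 1.01×10⁻⁵ = 2.60×10⁻⁵ T.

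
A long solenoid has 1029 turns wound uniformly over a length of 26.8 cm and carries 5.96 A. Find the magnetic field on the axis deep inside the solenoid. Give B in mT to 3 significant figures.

B ≈ 28.8 mT

Inside a long solenoid, B = μ₀nI with n = 3840 turns/m.
B = 4π×10⁻⁷ × 3840 × 5.96 = 2.88×10⁻² T.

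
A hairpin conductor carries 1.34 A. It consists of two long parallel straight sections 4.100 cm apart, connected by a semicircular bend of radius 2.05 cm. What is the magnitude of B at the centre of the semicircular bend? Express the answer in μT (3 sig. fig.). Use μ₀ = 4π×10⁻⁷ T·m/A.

B ≈ 33.6 μT

The semicircular arc contributes B_arc = μ₀I·π/(4πR) = μ₀I/(4R) = 2.05×10⁻⁵ T.
Each semi-infinite lead is at perpendicular distance R = 0.0205 m from the centre, with the perpendicular foot at its near end, so it contributes μ₀I/(4πR); both point the same way, together 1.31×10⁻⁵ T.
Arc and leads all point the same direction: B = 2.05×10⁻⁵ + 1.31×10⁻⁵ = 3.36×10⁻⁵ T.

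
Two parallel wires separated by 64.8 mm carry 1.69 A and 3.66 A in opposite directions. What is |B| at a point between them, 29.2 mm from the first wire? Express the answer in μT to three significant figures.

B ≈ 32.1 μT

Each long wire gives B = μ₀I/(2πd). Distances are d₁ = 0.0292 m and d₂ = 0.0356 m.
B₁ = 1.16×10⁻⁵ T, B₂ = 2.06×10⁻⁵ T.
Between antiparallel currents both contributions point the same way, so they add. B = B₁ + B₂ = 1.16×10⁻⁵ + 2.06×10⁻⁵ = 3.21×10⁻⁵ T.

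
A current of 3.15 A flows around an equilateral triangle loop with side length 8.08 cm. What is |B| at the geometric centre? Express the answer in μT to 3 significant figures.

B ≈ 70.2 μT

Each side is a finite straight segment at perpendicular distance d = a/(2 tan(π/3)) = 0.02332 m from the centre, with end-angles ±π/3.
One side contributes B₁ = (μ₀I/4πd)·2 sin(π/3) = 2.34×10⁻⁵ T.
All 3 sides add in the same direction: B = 3 × 2.34×10⁻⁵ = 7.02×10⁻⁵ T.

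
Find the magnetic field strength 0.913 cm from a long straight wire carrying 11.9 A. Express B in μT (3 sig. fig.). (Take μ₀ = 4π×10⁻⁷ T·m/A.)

B ≈ 261 μT

For an infinitely long straight wire, B = μ₀I/(2πd).
B = (4π×10⁻⁷ × 11.9) / (2π × 0.00913) = 2.61×10⁻⁴ T.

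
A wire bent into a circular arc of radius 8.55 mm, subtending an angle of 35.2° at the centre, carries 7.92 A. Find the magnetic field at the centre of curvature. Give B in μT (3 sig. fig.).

The Biot–Savart field of a circular arc at its centre is B = μ₀Iφ/(4πR), with φ = 0.6144 rad.
B = (4π×10⁻⁷ × 7.92 × 0.6144) / (4π × 0.00855) = 5.69×10⁻⁵ T.

B ≈ 56.9 μT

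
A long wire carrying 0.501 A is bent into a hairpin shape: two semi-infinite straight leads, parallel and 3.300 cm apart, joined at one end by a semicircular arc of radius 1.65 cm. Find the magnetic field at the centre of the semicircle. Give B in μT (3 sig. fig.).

B ≈ 15.6 μT

The semicircular arc contributes B_arc = μ₀I·π/(4πR) = μ₀I/(4R) = 9.54×10⁻⁶ T.
Each semi-infinite lead is at perpendicular distance R = 0.0165 m from the centre, with the perpendicular foot at its near end, so it contributes μ₀I/(4πR); both point the same way, together 6.07×10⁻⁶ T.
Arc and leads all point the same direction: B = 9.54×10⁻⁶ + 6.07×10⁻⁶ = 1.56×10⁻⁵ T.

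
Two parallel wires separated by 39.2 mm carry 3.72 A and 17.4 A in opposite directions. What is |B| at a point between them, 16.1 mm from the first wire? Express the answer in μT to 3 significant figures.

Each long wire gives B = μ₀I/(2πd). Distances are d₁ = 0.0161 m and d₂ = 0.0231 m.
B₁ = 4.62×10⁻⁵ T, B₂ = 1.51×10⁻⁴ T.
Between antiparallel currents both contributions point the same way, so they add. B = B₁ + B₂ = 4.62×10⁻⁵ + 1.51×10⁻⁴ = 1.97×10⁻⁴ T.

B ≈ 197 μT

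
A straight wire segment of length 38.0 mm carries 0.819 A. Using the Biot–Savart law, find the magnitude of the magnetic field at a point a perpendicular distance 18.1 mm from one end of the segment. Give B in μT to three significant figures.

For a finite straight segment, B = (μ₀I/4πd)(sinθ₁ + sinθ₂), where θ₁, θ₂ are the angles from the perpendicular to each end.
The perpendicular foot is at one end, so the two end-offsets along the wire are 0 and L = 0.038 m.
sinθ₁ = 0/√(0²+0.0181²) = 0.0000; sinθ₂ = 0.038/√(0.038²+0.0181²) = 0.9028.
B = (4π×10⁻⁷ × 0.819) / (4π × 0.0181) × (0.0000 + 0.9028) = 4.09×10⁻⁶ T.

B ≈ 4.09 μT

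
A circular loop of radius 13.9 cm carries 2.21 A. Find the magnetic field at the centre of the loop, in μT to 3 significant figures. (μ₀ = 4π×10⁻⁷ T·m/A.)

At the centre of a circular loop the Biot–Savart law gives B = μ₀I/(2R).
B = (4π×10⁻⁷ × 2.21) / (2 × 0.139) = 9.99×10⁻⁶ T.

B ≈ 9.99 μT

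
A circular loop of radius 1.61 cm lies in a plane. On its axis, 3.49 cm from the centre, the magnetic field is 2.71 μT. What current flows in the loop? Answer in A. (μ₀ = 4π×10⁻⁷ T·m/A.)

On the axis of a loop, B = μ₀IR²/[2(R²+z²)^(3/2)], so I = 2B(R²+z²)^(3/2)/(μ₀R²).
R² + z² = 0.0002592 + 0.001218 = 0.001477 m²; raised to 3/2 gives 5.68×10⁻⁵ m³.
I = 2 × 2.71×10⁻⁶ × 5.68×10⁻⁵ / (1.26×10⁻⁶ × 0.0002592) = 0.945 A.

I ≈ 0.945 A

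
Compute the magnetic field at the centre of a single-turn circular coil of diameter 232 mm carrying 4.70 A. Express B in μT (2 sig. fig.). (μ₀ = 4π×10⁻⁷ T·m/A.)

B ≈ 25 μT

At the centre of a circular loop the Biot–Savart law gives B = μ₀I/(2R) (so R = 0.116 m).
B = (4π×10⁻⁷ × 4.70) / (2 × 0.116) = 2.55×10⁻⁵ T.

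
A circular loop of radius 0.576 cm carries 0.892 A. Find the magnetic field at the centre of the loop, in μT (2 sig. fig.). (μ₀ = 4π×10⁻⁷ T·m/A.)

B ≈ 97 μT

At the centre of a circular loop the Biot–Savart law gives B = μ₀I/(2R).
B = (4π×10⁻⁷ × 0.892) / (2 × 0.00576) = 9.73×10⁻⁵ T.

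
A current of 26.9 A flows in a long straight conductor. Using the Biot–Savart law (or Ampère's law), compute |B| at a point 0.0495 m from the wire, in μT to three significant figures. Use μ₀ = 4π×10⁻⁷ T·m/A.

For an infinitely long straight wire, B = μ₀I/(2πd).
B = (4π×10⁻⁷ × 26.9) / (2π × 0.0495) = 1.09×10⁻⁴ T.

B ≈ 109 μT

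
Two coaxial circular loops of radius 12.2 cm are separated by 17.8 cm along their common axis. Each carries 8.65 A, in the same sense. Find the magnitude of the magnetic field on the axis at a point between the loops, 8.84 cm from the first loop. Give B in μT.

B ≈ 47.0 μT

Each loop contributes B = μ₀IR²/[2(R²+z²)^(3/2)] on the axis, with z measured from that loop.
Loop 1 (z = 0.0884 m): B₁ = 2.37×10⁻⁵ T. Loop 2 (z = 0.0896 m): B₂ = 2.33×10⁻⁵ T.
The fields add: B = B₁ + B₂ = 4.70×10⁻⁵ T.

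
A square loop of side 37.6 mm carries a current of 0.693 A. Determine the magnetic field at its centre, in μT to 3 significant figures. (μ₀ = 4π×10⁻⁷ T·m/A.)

Each side is a finite straight segment at perpendicular distance d = a/(2 tan(π/4)) = 0.0188 m from the centre, with end-angles ±π/4.
One side contributes B₁ = (μ₀I/4πd)·2 sin(π/4) = 5.21×10⁻⁶ T.
All 4 sides add in the same direction: B = 4 × 5.21×10⁻⁶ = 2.09×10⁻⁵ T.

B ≈ 20.9 μT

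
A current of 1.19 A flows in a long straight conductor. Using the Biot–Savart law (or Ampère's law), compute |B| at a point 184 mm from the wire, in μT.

B ≈ 1.29 μT

For an infinitely long straight wire, B = μ₀I/(2πd).
B = (4π×10⁻⁷ × 1.19) / (2π × 0.184) = 1.29×10⁻⁶ T.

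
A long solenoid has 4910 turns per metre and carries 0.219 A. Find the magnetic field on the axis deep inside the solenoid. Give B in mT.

B ≈ 1.35 mT

Inside a long solenoid, B = μ₀nI with n = 4910 turns/m.
B = 4π×10⁻⁷ × 4910 × 0.219 = 1.35×10⁻³ T.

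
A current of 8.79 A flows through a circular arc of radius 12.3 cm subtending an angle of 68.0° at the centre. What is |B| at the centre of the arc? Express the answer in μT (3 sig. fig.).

The Biot–Savart field of a circular arc at its centre is B = μ₀Iφ/(4πR), with φ = 1.187 rad.
B = (4π×10⁻⁷ × 8.79 × 1.187) / (4π × 0.123) = 8.48×10⁻⁶ T.

B ≈ 8.48 μT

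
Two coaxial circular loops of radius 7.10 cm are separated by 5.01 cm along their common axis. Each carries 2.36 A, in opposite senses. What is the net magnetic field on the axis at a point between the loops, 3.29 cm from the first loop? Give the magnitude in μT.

B ≈ 3.57 μT

Each loop contributes B = μ₀IR²/[2(R²+z²)^(3/2)] on the axis, with z measured from that loop.
Loop 1 (z = 0.0329 m): B₁ = 1.56×10⁻⁵ T. Loop 2 (z = 0.0172 m): B₂ = 1.92×10⁻⁵ T.
The fields oppose: B = |B₁ − B₂| = 3.57×10⁻⁶ T.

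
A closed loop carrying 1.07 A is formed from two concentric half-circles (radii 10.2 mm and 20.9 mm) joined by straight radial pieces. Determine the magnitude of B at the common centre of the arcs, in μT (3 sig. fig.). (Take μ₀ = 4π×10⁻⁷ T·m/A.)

B ≈ 16.9 μT

The radial connectors point toward the centre, so dl × r̂ = 0 and they contribute nothing.
Each semicircle gives μ₀I/(4R): inner arc 3.30×10⁻⁵ T, outer arc 1.61×10⁻⁵ T.
The two arcs carry current in opposite angular senses, so their fields oppose: B = |3.30×10⁻⁵ − 1.61×10⁻⁵| = 1.69×10⁻⁵ T.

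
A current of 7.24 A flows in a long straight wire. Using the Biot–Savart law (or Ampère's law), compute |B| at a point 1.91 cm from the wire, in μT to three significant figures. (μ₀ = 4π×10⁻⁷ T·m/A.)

For an infinitely long straight wire, B = μ₀I/(2πd).
B = (4π×10⁻⁷ × 7.24) / (2π × 0.0191) = 7.58×10⁻⁵ T.

B ≈ 75.8 μT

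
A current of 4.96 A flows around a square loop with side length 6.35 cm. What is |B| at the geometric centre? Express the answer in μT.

Each side is a finite straight segment at perpendicular distance d = a/(2 tan(π/4)) = 0.03175 m from the centre, with end-angles ±π/4.
One side contributes B₁ = (μ₀I/4πd)·2 sin(π/4) = 2.21×10⁻⁵ T.
All 4 sides add in the same direction: B = 4 × 2.21×10⁻⁵ = 8.84×10⁻⁵ T.

B ≈ 88.4 μT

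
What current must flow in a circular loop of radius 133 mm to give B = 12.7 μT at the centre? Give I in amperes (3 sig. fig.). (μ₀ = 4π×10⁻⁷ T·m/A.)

I ≈ 2.69 A

At the centre of a circular loop B = μ₀I/(2R), so I = 2RB/μ₀.
With R = 0.133 m, I = 2 × 0.133 × 1.27×10⁻⁵ / (4π×10⁻⁷) = 2.69 A.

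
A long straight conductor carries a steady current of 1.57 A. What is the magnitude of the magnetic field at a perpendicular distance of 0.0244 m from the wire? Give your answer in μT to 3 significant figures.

For an infinitely long straight wire, B = μ₀I/(2πd).
B = (4π×10⁻⁷ × 1.57) / (2π × 0.0244) = 1.29×10⁻⁵ T.

B ≈ 12.9 μT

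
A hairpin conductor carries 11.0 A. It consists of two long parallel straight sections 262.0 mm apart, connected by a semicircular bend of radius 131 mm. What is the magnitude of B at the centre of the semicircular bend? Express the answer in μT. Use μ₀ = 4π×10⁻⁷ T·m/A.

The semicircular arc contributes B_arc = μ₀I·π/(4πR) = μ₀I/(4R) = 2.64×10⁻⁵ T.
Each semi-infinite lead is at perpendicular distance R = 0.131 m from the centre, with the perpendicular foot at its near end, so it contributes μ₀I/(4πR); both point the same way, together 1.68×10⁻⁵ T.
Arc and leads all point the same direction: B = 2.64×10⁻⁵ + 1.68×10⁻⁵ = 4.32×10⁻⁵ T.

B ≈ 43.2 μT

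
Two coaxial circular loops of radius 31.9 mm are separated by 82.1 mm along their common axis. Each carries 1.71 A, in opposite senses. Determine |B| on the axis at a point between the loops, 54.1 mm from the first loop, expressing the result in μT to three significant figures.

Each loop contributes B = μ₀IR²/[2(R²+z²)^(3/2)] on the axis, with z measured from that loop.
Loop 1 (z = 0.0541 m): B₁ = 4.41×10⁻⁶ T. Loop 2 (z = 0.028 m): B₂ = 1.43×10⁻⁵ T.
The fields oppose: B = |B₁ − B₂| = 9.88×10⁻⁶ T.

B ≈ 9.88 μT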